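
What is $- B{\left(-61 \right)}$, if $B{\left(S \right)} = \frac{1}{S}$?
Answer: $\frac{1}{61} \approx 0.016393$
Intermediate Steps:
$- B{\left(-61 \right)} = - \frac{1}{-61} = \left(-1\right) \left(- \frac{1}{61}\right) = \frac{1}{61}$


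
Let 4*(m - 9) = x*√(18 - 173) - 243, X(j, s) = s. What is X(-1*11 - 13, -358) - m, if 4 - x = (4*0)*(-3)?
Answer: -1225/4 - I*√155 ≈ -306.25 - 12.45*I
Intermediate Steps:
x = 4 (x = 4 - 4*0*(-3) = 4 - 0*(-3) = 4 - 1*0 = 4 + 0 = 4)
m = -207/4 + I*√155 (m = 9 + (4*√(18 - 173) - 243)/4 = 9 + (4*√(-155) - 243)/4 = 9 + (4*(I*√155) - 243)/4 = 9 + (4*I*√155 - 243)/4 = 9 + (-243 + 4*I*√155)/4 = 9 + (-243/4 + I*√155) = -207/4 + I*√155 ≈ -51.75 + 12.45*I)
X(-1*11 - 13, -358) - m = -358 - (-207/4 + I*√155) = -358 + (207/4 - I*√155) = -1225/4 - I*√155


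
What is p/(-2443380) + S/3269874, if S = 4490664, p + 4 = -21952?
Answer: 460174664911/332897697255 ≈ 1.3823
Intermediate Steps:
p = -21956 (p = -4 - 21952 = -21956)
p/(-2443380) + S/3269874 = -21956/(-2443380) + 4490664/3269874 = -21956*(-1/2443380) + 4490664*(1/3269874) = 5489/610845 + 748444/544979 = 460174664911/332897697255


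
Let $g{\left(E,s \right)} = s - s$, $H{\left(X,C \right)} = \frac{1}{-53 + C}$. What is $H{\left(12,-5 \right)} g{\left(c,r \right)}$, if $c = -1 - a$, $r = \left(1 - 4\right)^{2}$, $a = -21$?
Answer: $0$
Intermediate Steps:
$r = 9$ ($r = \left(-3\right)^{2} = 9$)
$c = 20$ ($c = -1 - -21 = -1 + 21 = 20$)
$g{\left(E,s \right)} = 0$
$H{\left(12,-5 \right)} g{\left(c,r \right)} = \frac{1}{-53 - 5} \cdot 0 = \frac{1}{-58} \cdot 0 = \left(- \frac{1}{58}\right) 0 = 0$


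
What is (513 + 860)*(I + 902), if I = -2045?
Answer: -1569339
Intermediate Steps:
(513 + 860)*(I + 902) = (513 + 860)*(-2045 + 902) = 1373*(-1143) = -1569339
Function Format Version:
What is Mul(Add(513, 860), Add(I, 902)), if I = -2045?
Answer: -1569339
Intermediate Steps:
Mul(Add(513, 860), Add(I, 902)) = Mul(Add(513, 860), Add(-2045, 902)) = Mul(1373, -1143) = -1569339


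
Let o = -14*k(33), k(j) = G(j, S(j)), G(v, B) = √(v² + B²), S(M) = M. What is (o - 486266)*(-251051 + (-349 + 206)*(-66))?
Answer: 117488187058 + 111625206*√2 ≈ 1.1765e+11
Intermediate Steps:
G(v, B) = √(B² + v²)
k(j) = √2*√(j²) (k(j) = √(j² + j²) = √(2*j²) = √2*√(j²))
o = -462*√2 (o = -14*√2*√(33²) = -14*√2*√1089 = -14*√2*33 = -462*√2 ≈ -653.37)
(o - 486266)*(-251051 + (-349 + 206)*(-66)) = (-462*√2 - 486266)*(-251051 + (-349 + 206)*(-66)) = (-486266 - 462*√2)*(-251051 - 143*(-66)) = (-486266 - 462*√2)*(-251051 + 9438) = (-486266 - 462*√2)*(-241613) = 117488187058 + 111625206*√2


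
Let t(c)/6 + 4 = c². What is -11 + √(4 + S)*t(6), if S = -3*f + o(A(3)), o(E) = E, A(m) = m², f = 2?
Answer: -11 + 192*√7 ≈ 496.98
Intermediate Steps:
t(c) = -24 + 6*c²
S = 3 (S = -3*2 + 3² = -6 + 9 = 3)
-11 + √(4 + S)*t(6) = -11 + √(4 + 3)*(-24 + 6*6²) = -11 + √7*(-24 + 6*36) = -11 + √7*(-24 + 216) = -11 + √7*192 = -11 + 192*√7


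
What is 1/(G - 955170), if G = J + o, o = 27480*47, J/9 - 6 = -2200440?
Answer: -1/19467516 ≈ -5.1368e-8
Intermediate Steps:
J = -19803906 (J = 54 + 9*(-2200440) = 54 - 19803960 = -19803906)
o = 1291560
G = -18512346 (G = -19803906 + 1291560 = -18512346)
1/(G - 955170) = 1/(-18512346 - 955170) = 1/(-19467516) = -1/19467516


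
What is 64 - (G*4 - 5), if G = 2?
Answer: 61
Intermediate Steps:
64 - (G*4 - 5) = 64 - (2*4 - 5) = 64 - (8 - 5) = 64 - 1*3 = 64 - 3 = 61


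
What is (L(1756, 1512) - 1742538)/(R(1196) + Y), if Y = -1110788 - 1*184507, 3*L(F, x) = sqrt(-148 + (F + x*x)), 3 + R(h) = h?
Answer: 871269/647051 - sqrt(571938)/1941153 ≈ 1.3461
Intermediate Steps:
R(h) = -3 + h
L(F, x) = sqrt(-148 + F + x**2)/3 (L(F, x) = sqrt(-148 + (F + x*x))/3 = sqrt(-148 + (F + x**2))/3 = sqrt(-148 + F + x**2)/3)
Y = -1295295 (Y = -1110788 - 184507 = -1295295)
(L(1756, 1512) - 1742538)/(R(1196) + Y) = (sqrt(-148 + 1756 + 1512**2)/3 - 1742538)/((-3 + 1196) - 1295295) = (sqrt(-148 + 1756 + 2286144)/3 - 1742538)/(1193 - 1295295) = (sqrt(2287752)/3 - 1742538)/(-1294102) = ((2*sqrt(571938))/3 - 1742538)*(-1/1294102) = (2*sqrt(571938)/3 - 1742538)*(-1/1294102) = (-1742538 + 2*sqrt(571938)/3)*(-1/1294102) = 871269/647051 - sqrt(571938)/1941153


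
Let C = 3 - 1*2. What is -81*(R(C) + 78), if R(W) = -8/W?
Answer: -5670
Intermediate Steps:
C = 1 (C = 3 - 2 = 1)
-81*(R(C) + 78) = -81*(-8/1 + 78) = -81*(-8*1 + 78) = -81*(-8 + 78) = -81*70 = -5670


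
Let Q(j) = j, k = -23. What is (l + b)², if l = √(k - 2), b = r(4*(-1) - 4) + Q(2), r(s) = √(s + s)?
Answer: -77 + 36*I ≈ -77.0 + 36.0*I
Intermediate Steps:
r(s) = √2*√s (r(s) = √(2*s) = √2*√s)
b = 2 + 4*I (b = √2*√(4*(-1) - 4) + 2 = √2*√(-4 - 4) + 2 = √2*√(-8) + 2 = √2*(2*I*√2) + 2 = 4*I + 2 = 2 + 4*I ≈ 2.0 + 4.0*I)
l = 5*I (l = √(-23 - 2) = √(-25) = 5*I ≈ 5.0*I)
(l + b)² = (5*I + (2 + 4*I))² = (2 + 9*I)²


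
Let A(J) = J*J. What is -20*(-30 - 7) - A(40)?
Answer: -860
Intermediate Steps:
A(J) = J²
-20*(-30 - 7) - A(40) = -20*(-30 - 7) - 1*40² = -20*(-37) - 1*1600 = 740 - 1600 = -860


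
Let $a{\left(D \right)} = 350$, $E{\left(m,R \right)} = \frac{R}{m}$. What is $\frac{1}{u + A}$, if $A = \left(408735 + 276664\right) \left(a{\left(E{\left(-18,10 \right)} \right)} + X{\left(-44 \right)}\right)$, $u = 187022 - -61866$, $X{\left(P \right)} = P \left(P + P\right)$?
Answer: $\frac{1}{2894003466} \approx 3.4554 \cdot 10^{-10}$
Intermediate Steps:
$X{\left(P \right)} = 2 P^{2}$ ($X{\left(P \right)} = P 2 P = 2 P^{2}$)
$u = 248888$ ($u = 187022 + 61866 = 248888$)
$A = 2893754578$ ($A = \left(408735 + 276664\right) \left(350 + 2 \left(-44\right)^{2}\right) = 685399 \left(350 + 2 \cdot 1936\right) = 685399 \left(350 + 3872\right) = 685399 \cdot 4222 = 2893754578$)
$\frac{1}{u + A} = \frac{1}{248888 + 2893754578} = \frac{1}{2894003466}$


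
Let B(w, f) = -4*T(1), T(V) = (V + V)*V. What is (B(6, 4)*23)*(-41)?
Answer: 7544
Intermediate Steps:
T(V) = 2*V² (T(V) = (2*V)*V = 2*V²)
B(w, f) = -8 (B(w, f) = -8*1² = -8)
(B(6, 4)*23)*(-41) = -8*23*(-41) = -184*(-41) = 7544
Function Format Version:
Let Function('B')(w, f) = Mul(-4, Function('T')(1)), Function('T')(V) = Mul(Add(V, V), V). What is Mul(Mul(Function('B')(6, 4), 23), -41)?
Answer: 7544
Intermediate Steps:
Function('T')(V) = Mul(2, Pow(V, 2)) (Function('T')(V) = Mul(Mul(2, V), V) = Mul(2, Pow(V, 2)))
Function('B')(w, f) = -8 (Function('B')(w, f) = Mul(-4, Mul(2, Pow(1, 2))) = Mul(-4, Mul(2, 1)) = Mul(-4, 2) = -8)
Mul(Mul(Function('B')(6, 4), 23), -41) = Mul(Mul(-8, 23), -41) = Mul(-184, -41) = 7544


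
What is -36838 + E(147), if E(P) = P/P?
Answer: -36837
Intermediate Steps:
E(P) = 1
-36838 + E(147) = -36838 + 1 = -36837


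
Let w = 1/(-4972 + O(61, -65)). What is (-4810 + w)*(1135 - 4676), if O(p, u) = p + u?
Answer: 84752280501/4976 ≈ 1.7032e+7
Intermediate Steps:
w = -1/4976 (w = 1/(-4972 + (61 - 65)) = 1/(-4972 - 4) = 1/(-4976) = -1/4976 ≈ -0.00020096)
(-4810 + w)*(1135 - 4676) = (-4810 - 1/4976)*(1135 - 4676) = -23934561/4976*(-3541) = 84752280501/4976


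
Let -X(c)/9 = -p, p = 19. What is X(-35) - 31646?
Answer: -31475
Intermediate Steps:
X(c) = 171 (X(c) = -(-9)*19 = -9*(-19) = 171)
X(-35) - 31646 = 171 - 31646 = -31475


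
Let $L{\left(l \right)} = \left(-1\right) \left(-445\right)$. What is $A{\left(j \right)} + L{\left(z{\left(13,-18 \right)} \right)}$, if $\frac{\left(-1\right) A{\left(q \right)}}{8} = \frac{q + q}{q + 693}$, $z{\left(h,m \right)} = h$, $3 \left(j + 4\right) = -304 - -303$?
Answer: $\frac{459789}{1033} \approx 445.1$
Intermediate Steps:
$j = - \frac{13}{3}$ ($j = -4 + \frac{-304 - -303}{3} = -4 + \frac{-304 + 303}{3} = -4 + \frac{1}{3} \left(-1\right) = -4 - \frac{1}{3} = - \frac{13}{3} \approx -4.3333$)
$L{\left(l \right)} = 445$
$A{\left(q \right)} = - \frac{16 q}{693 + q}$ ($A{\left(q \right)} = - 8 \frac{q + q}{q + 693} = - 8 \frac{2 q}{693 + q} = - \frac{16 q}{693 + q}$)
$A{\left(j \right)} + L{\left(z{\left(13,-18 \right)} \right)} = \left(-16\right) \left(- \frac{13}{3}\right) \frac{1}{693 - \frac{13}{3}} + 445 = \left(-16\right) \left(- \frac{13}{3}\right) \frac{1}{\frac{2066}{3}} + 445 = \left(-16\right) \left(- \frac{13}{3}\right) \frac{3}{2066} + 445 = \frac{104}{1033} + 445 = \frac{459789}{1033}$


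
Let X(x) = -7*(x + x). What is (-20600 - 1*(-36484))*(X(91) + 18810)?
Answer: 278541824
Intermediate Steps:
X(x) = -14*x
(-20600 - 1*(-36484))*(X(91) + 18810) = (-20600 - 1*(-36484))*(-14*91 + 18810) = (-20600 + 36484)*(-1274 + 18810) = 15884*17536 = 278541824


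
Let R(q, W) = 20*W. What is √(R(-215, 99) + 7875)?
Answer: 3*√1095 ≈ 99.272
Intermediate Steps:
√(R(-215, 99) + 7875) = √(20*99 + 7875) = √(1980 + 7875) = √9855 = 3*√1095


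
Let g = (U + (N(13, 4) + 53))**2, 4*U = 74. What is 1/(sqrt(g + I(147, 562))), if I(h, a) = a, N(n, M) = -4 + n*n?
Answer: 2*sqrt(225977)/225977 ≈ 0.0042072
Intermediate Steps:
N(n, M) = -4 + n**2
U = 37/2 (U = (1/4)*74 = 37/2 ≈ 18.500)
g = 223729/4 (g = (37/2 + ((-4 + 13**2) + 53))**2 = (37/2 + ((-4 + 169) + 53))**2 = (37/2 + (165 + 53))**2 = (37/2 + 218)**2 = (473/2)**2 = 223729/4 ≈ 55932.)
1/(sqrt(g + I(147, 562))) = 1/(sqrt(223729/4 + 562)) = 1/(sqrt(225977/4)) = 1/(sqrt(225977)/2) = 2*sqrt(225977)/225977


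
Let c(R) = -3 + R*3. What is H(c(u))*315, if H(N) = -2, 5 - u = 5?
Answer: -630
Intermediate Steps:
u = 0 (u = 5 - 1*5 = 5 - 5 = 0)
c(R) = -3 + 3*R
H(c(u))*315 = -2*315 = -630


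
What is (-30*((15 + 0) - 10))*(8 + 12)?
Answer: -3000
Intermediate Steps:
(-30*((15 + 0) - 10))*(8 + 12) = -30*(15 - 10)*20 = -30*5*20 = -150*20 = -3000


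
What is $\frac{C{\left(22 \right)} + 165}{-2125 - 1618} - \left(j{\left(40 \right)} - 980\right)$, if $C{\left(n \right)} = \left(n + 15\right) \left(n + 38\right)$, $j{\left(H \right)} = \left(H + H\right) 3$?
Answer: $\frac{2767435}{3743} \approx 739.36$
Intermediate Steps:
$j{\left(H \right)} = 6 H$ ($j{\left(H \right)} = 2 H 3 = 6 H$)
$C{\left(n \right)} = \left(15 + n\right) \left(38 + n\right)$
$\frac{C{\left(22 \right)} + 165}{-2125 - 1618} - \left(j{\left(40 \right)} - 980\right) = \frac{\left(570 + 22^{2} + 53 \cdot 22\right) + 165}{-2125 - 1618} - \left(6 \cdot 40 - 980\right) = \frac{\left(570 + 484 + 1166\right) + 165}{-3743} - \left(240 - 980\right) = \left(2220 + 165\right) \left(- \frac{1}{3743}\right) - -740 = 2385 \left(- \frac{1}{3743}\right) + 740 = - \frac{2385}{3743} + 740 = \frac{2767435}{3743}$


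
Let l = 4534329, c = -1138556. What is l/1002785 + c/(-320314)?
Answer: 1297067968883/160603037245 ≈ 8.0762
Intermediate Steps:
l/1002785 + c/(-320314) = 4534329/1002785 - 1138556/(-320314) = 4534329*(1/1002785) - 1138556*(-1/320314) = 4534329/1002785 + 569278/160157 = 1297067968883/160603037245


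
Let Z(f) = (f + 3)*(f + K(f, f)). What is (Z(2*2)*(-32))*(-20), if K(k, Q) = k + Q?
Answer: 53760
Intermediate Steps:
K(k, Q) = Q + k
Z(f) = 3*f*(3 + f) (Z(f) = (f + 3)*(f + (f + f)) = (3 + f)*(f + 2*f) = (3 + f)*(3*f) = 3*f*(3 + f))
(Z(2*2)*(-32))*(-20) = ((3*(2*2)*(3 + 2*2))*(-32))*(-20) = ((3*4*(3 + 4))*(-32))*(-20) = ((3*4*7)*(-32))*(-20) = (84*(-32))*(-20) = -2688*(-20) = 53760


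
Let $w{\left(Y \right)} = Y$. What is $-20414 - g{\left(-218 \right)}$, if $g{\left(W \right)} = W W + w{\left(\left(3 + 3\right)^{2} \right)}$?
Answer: $-67974$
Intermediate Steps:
$g{\left(W \right)} = 36 + W^{2}$ ($g{\left(W \right)} = W W + \left(3 + 3\right)^{2} = W^{2} + 6^{2} = W^{2} + 36 = 36 + W^{2}$)
$-20414 - g{\left(-218 \right)} = -20414 - \left(36 + \left(-218\right)^{2}\right) = -20414 - \left(36 + 47524\right) = -20414 - 47560 = -67974$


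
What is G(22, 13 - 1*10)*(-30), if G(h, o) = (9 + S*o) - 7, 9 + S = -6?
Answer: 1290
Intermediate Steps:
S = -15 (S = -9 - 6 = -15)
G(h, o) = 2 - 15*o (G(h, o) = (9 - 15*o) - 7 = 2 - 15*o)
G(22, 13 - 1*10)*(-30) = (2 - 15*(13 - 1*10))*(-30) = (2 - 15*(13 - 10))*(-30) = (2 - 15*3)*(-30) = (2 - 45)*(-30) = -43*(-30) = 1290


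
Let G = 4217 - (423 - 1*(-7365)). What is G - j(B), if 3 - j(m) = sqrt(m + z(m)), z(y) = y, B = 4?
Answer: -3574 + 2*sqrt(2) ≈ -3571.2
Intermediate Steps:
j(m) = 3 - sqrt(2)*sqrt(m) (j(m) = 3 - sqrt(m + m) = 3 - sqrt(2*m) = 3 - sqrt(2)*sqrt(m))
G = -3571 (G = 4217 - (423 + 7365) = 4217 - 1*7788 = 4217 - 7788 = -3571)
G - j(B) = -3571 - (3 - sqrt(2)*sqrt(4)) = -3571 - (3 - 1*sqrt(2)*2) = -3571 - (3 - 2*sqrt(2)) = -3571 + (-3 + 2*sqrt(2)) = -3574 + 2*sqrt(2)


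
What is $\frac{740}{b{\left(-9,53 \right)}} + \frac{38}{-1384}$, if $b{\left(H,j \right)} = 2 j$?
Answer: $\frac{255033}{36676} \approx 6.9537$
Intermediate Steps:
$\frac{740}{b{\left(-9,53 \right)}} + \frac{38}{-1384} = \frac{740}{2 \cdot 53} + \frac{38}{-1384} = \frac{740}{106} + 38 \left(- \frac{1}{1384}\right) = 740 \cdot \frac{1}{106} - \frac{19}{692} = \frac{370}{53} - \frac{19}{692} = \frac{255033}{36676}$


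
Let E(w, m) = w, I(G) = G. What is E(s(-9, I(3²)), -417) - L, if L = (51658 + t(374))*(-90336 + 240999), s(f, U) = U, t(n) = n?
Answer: -7839297207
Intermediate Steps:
L = 7839297216 (L = (51658 + 374)*(-90336 + 240999) = 52032*150663 = 7839297216)
E(s(-9, I(3²)), -417) - L = 3² - 1*7839297216 = 9 - 7839297216 = -7839297207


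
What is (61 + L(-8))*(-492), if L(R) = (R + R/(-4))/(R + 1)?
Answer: -213036/7 ≈ -30434.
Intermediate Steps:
L(R) = 3*R/(4*(1 + R)) (L(R) = (R + R*(-1/4))/(1 + R) = (R - R/4)/(1 + R) = (3*R/4)/(1 + R) = 3*R/(4*(1 + R)))
(61 + L(-8))*(-492) = (61 + (3/4)*(-8)/(1 - 8))*(-492) = (61 + (3/4)*(-8)/(-7))*(-492) = (61 + (3/4)*(-8)*(-1/7))*(-492) = (61 + 6/7)*(-492) = (433/7)*(-492) = -213036/7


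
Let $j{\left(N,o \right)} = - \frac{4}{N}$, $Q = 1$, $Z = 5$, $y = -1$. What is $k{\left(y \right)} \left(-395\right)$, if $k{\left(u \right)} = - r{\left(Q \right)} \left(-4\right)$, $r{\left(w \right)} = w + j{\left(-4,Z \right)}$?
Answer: $-3160$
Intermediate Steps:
$r{\left(w \right)} = 1 + w$ ($r{\left(w \right)} = w - \frac{4}{-4} = w - -1 = w + 1 = 1 + w$)
$k{\left(u \right)} = 8$ ($k{\left(u \right)} = - (1 + 1) \left(-4\right) = \left(-1\right) 2 \left(-4\right) = \left(-2\right) \left(-4\right) = 8$)
$k{\left(y \right)} \left(-395\right) = 8 \left(-395\right) = -3160$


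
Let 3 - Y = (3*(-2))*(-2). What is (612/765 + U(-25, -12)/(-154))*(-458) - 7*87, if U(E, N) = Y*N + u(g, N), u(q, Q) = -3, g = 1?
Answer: -36472/55 ≈ -663.13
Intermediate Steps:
Y = -9 (Y = 3 - 3*(-2)*(-2) = 3 - (-6)*(-2) = 3 - 1*12 = 3 - 12 = -9)
U(E, N) = -3 - 9*N (U(E, N) = -9*N - 3 = -3 - 9*N)
(612/765 + U(-25, -12)/(-154))*(-458) - 7*87 = (612/765 + (-3 - 9*(-12))/(-154))*(-458) - 7*87 = (612*(1/765) + (-3 + 108)*(-1/154))*(-458) - 609 = (⅘ + 105*(-1/154))*(-458) - 609 = (⅘ - 15/22)*(-458) - 609 = (13/110)*(-458) - 609 = -2977/55 - 609 = -36472/55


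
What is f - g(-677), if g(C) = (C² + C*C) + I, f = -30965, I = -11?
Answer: -947612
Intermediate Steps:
g(C) = -11 + 2*C² (g(C) = (C² + C*C) - 11 = (C² + C²) - 11 = 2*C² - 11 = -11 + 2*C²)
f - g(-677) = -30965 - (-11 + 2*(-677)²) = -30965 - (-11 + 2*458329) = -30965 - (-11 + 916658) = -30965 - 1*916647 = -30965 - 916647 = -947612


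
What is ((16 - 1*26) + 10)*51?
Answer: 0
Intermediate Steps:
((16 - 1*26) + 10)*51 = ((16 - 26) + 10)*51 = (-10 + 10)*51 = 0*51 = 0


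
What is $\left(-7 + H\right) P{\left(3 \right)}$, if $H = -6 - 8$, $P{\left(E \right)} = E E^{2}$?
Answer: $-567$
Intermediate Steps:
$P{\left(E \right)} = E^{3}$
$H = -14$ ($H = -6 - 8 = -14$)
$\left(-7 + H\right) P{\left(3 \right)} = \left(-7 - 14\right) 3^{3} = \left(-21\right) 27 = -567$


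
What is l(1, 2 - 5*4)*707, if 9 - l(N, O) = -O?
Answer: -6363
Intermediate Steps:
l(N, O) = 9 + O (l(N, O) = 9 - (-1)*O = 9 + O)
l(1, 2 - 5*4)*707 = (9 + (2 - 5*4))*707 = (9 + (2 - 20))*707 = (9 - 18)*707 = -9*707 = -6363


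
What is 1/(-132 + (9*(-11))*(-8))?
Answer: 1/660 ≈ 0.0015152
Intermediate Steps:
1/(-132 + (9*(-11))*(-8)) = 1/(-132 - 99*(-8)) = 1/(-132 + 792) = 1/660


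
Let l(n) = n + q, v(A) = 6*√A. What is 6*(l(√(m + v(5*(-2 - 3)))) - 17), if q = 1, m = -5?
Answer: -96 + 6*√(-5 + 30*I) ≈ -74.612 + 25.248*I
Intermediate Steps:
l(n) = 1 + n (l(n) = n + 1 = 1 + n)
6*(l(√(m + v(5*(-2 - 3)))) - 17) = 6*((1 + √(-5 + 6*√(5*(-2 - 3)))) - 17) = 6*((1 + √(-5 + 6*√(5*(-5)))) - 17) = 6*((1 + √(-5 + 6*√(-25))) - 17) = 6*((1 + √(-5 + 6*(5*I))) - 17) = 6*((1 + √(-5 + 30*I)) - 17) = 6*(-16 + √(-5 + 30*I)) = -96 + 6*√(-5 + 30*I)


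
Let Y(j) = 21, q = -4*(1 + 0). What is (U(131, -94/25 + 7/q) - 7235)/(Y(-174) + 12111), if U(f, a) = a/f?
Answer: -31593017/52976400 ≈ -0.59636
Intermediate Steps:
q = -4 (q = -4*1 = -4)
(U(131, -94/25 + 7/q) - 7235)/(Y(-174) + 12111) = ((-94/25 + 7/(-4))/131 - 7235)/(21 + 12111) = ((-94*1/25 + 7*(-1/4))*(1/131) - 7235)/12132 = ((-94/25 - 7/4)*(1/131) - 7235)*(1/12132) = (-551/100*1/131 - 7235)*(1/12132) = (-551/13100 - 7235)*(1/12132) = -94779051/13100*1/12132 = -31593017/52976400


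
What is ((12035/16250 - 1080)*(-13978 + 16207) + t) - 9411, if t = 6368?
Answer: -7828314547/3250 ≈ -2.4087e+6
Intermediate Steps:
((12035/16250 - 1080)*(-13978 + 16207) + t) - 9411 = ((12035/16250 - 1080)*(-13978 + 16207) + 6368) - 9411 = ((12035*(1/16250) - 1080)*2229 + 6368) - 9411 = ((2407/3250 - 1080)*2229 + 6368) - 9411 = (-3507593/3250*2229 + 6368) - 9411 = (-7818424797/3250 + 6368) - 9411 = -7797728797/3250 - 9411 = -7828314547/3250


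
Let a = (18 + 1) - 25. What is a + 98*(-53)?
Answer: -5200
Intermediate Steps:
a = -6 (a = 19 - 25 = -6)
a + 98*(-53) = -6 + 98*(-53) = -6 - 5194 = -5200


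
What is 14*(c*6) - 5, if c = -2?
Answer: -173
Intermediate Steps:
14*(c*6) - 5 = 14*(-2*6) - 5 = 14*(-12) - 5 = -168 - 5 = -173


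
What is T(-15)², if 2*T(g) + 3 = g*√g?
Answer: -1683/2 + 45*I*√15/2 ≈ -841.5 + 87.142*I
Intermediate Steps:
T(g) = -3/2 + g^(3/2)/2 (T(g) = -3/2 + (g*√g)/2 = -3/2 + g^(3/2)/2)
T(-15)² = (-3/2 + (-15)^(3/2)/2)² = (-3/2 + (-15*I*√15)/2)² = (-3/2 - 15*I*√15/2)²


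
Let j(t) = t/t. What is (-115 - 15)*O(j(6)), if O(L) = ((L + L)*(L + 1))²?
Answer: -2080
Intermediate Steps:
j(t) = 1
O(L) = 4*L²*(1 + L)² (O(L) = ((2*L)*(1 + L))² = (2*L*(1 + L))² = 4*L²*(1 + L)²)
(-115 - 15)*O(j(6)) = (-115 - 15)*(4*1²*(1 + 1)²) = -520*2² = -520*4 = -130*16 = -2080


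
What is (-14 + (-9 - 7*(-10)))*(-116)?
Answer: -5452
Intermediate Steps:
(-14 + (-9 - 7*(-10)))*(-116) = (-14 + (-9 + 70))*(-116) = (-14 + 61)*(-116) = 47*(-116) = -5452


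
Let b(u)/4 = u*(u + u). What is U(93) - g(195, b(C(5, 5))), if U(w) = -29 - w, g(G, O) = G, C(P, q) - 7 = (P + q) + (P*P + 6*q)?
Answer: -317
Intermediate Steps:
C(P, q) = 7 + P + P**2 + 7*q (C(P, q) = 7 + ((P + q) + (P*P + 6*q)) = 7 + ((P + q) + (P**2 + 6*q)) = 7 + (P + P**2 + 7*q) = 7 + P + P**2 + 7*q)
b(u) = 8*u**2 (b(u) = 4*(u*(u + u)) = 4*(u*(2*u)) = 4*(2*u**2) = 8*u**2)
U(93) - g(195, b(C(5, 5))) = (-29 - 1*93) - 1*195 = (-29 - 93) - 195 = -122 - 195 = -317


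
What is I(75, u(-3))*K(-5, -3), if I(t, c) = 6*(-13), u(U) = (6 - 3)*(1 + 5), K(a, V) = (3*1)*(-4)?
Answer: 936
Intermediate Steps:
K(a, V) = -12 (K(a, V) = 3*(-4) = -12)
u(U) = 18 (u(U) = 3*6 = 18)
I(t, c) = -78
I(75, u(-3))*K(-5, -3) = -78*(-12) = 936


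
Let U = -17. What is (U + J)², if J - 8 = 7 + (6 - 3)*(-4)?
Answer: 196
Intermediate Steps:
J = 3 (J = 8 + (7 + (6 - 3)*(-4)) = 8 + (7 + 3*(-4)) = 8 + (7 - 12) = 8 - 5 = 3)
(U + J)² = (-17 + 3)² = (-14)² = 196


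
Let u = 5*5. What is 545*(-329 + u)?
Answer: -165680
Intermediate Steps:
u = 25
545*(-329 + u) = 545*(-329 + 25) = 545*(-304) = -165680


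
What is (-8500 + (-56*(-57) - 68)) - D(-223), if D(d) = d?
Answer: -5153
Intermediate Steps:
(-8500 + (-56*(-57) - 68)) - D(-223) = (-8500 + (-56*(-57) - 68)) - 1*(-223) = (-8500 + (3192 - 68)) + 223 = (-8500 + 3124) + 223 = -5376 + 223 = -5153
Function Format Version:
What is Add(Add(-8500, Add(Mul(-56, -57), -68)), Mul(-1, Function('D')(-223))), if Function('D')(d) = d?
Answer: -5153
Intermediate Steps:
Add(Add(-8500, Add(Mul(-56, -57), -68)), Mul(-1, Function('D')(-223))) = Add(Add(-8500, Add(Mul(-56, -57), -68)), Mul(-1, -223)) = Add(Add(-8500, Add(3192, -68)), 223) = Add(Add(-8500, 3124), 223) = Add(-5376, 223) = -5153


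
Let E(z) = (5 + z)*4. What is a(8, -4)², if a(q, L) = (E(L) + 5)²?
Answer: 6561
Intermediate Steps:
E(z) = 20 + 4*z
a(q, L) = (25 + 4*L)² (a(q, L) = ((20 + 4*L) + 5)² = (25 + 4*L)²)
a(8, -4)² = ((25 + 4*(-4))²)² = ((25 - 16)²)² = (9²)² = 81² = 6561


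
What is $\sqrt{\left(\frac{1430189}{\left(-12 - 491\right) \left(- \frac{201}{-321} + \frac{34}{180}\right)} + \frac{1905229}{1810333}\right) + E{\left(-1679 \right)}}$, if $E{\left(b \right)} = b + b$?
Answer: $\frac{3 i \sqrt{38854402169431652851053269095}}{7147279769651} \approx 82.737 i$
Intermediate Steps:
$E{\left(b \right)} = 2 b$
$\sqrt{\left(\frac{1430189}{\left(-12 - 491\right) \left(- \frac{201}{-321} + \frac{34}{180}\right)} + \frac{1905229}{1810333}\right) + E{\left(-1679 \right)}} = \sqrt{\left(\frac{1430189}{\left(-12 - 491\right) \left(- \frac{201}{-321} + \frac{34}{180}\right)} + \frac{1905229}{1810333}\right) + 2 \left(-1679\right)} = \sqrt{\left(\frac{1430189}{\left(-503\right) \left(\left(-201\right) \left(- \frac{1}{321}\right) + 34 \cdot \frac{1}{180}\right)} + 1905229 \cdot \frac{1}{1810333}\right) - 3358} = \sqrt{\left(\frac{1430189}{\left(-503\right) \left(\frac{67}{107} + \frac{17}{90}\right)} + \frac{1905229}{1810333}\right) - 3358} = \sqrt{\left(\frac{1430189}{\left(-503\right) \frac{7849}{9630}} + \frac{1905229}{1810333}\right) - 3358} = \sqrt{\left(\frac{1430189}{- \frac{3948047}{9630}} + \frac{1905229}{1810333}\right) - 3358} = \sqrt{\left(1430189 \left(- \frac{9630}{3948047}\right) + \frac{1905229}{1810333}\right) - 3358} = \sqrt{\left(- \frac{13772720070}{3948047} + \frac{1905229}{1810333}\right) - 3358} = \sqrt{- \frac{24925687708845547}{7147279769651} - 3358} = \sqrt{- \frac{48926253175333605}{7147279769651}} = \frac{3 i \sqrt{38854402169431652851053269095}}{7147279769651}$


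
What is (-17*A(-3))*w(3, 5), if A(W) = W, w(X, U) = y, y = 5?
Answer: 255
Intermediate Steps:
w(X, U) = 5
(-17*A(-3))*w(3, 5) = -17*(-3)*5 = 51*5 = 255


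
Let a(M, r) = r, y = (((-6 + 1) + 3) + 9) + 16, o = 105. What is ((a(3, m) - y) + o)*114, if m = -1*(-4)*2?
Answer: 10260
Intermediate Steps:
m = 8 (m = 4*2 = 8)
y = 23 (y = ((-5 + 3) + 9) + 16 = (-2 + 9) + 16 = 7 + 16 = 23)
((a(3, m) - y) + o)*114 = ((8 - 1*23) + 105)*114 = ((8 - 23) + 105)*114 = (-15 + 105)*114 = 90*114 = 10260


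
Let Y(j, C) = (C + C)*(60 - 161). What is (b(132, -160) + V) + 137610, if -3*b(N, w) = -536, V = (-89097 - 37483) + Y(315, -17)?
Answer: 43928/3 ≈ 14643.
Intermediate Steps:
Y(j, C) = -202*C (Y(j, C) = (2*C)*(-101) = -202*C)
V = -123146 (V = (-89097 - 37483) - 202*(-17) = -126580 + 3434 = -123146)
b(N, w) = 536/3 (b(N, w) = -⅓*(-536) = 536/3)
(b(132, -160) + V) + 137610 = (536/3 - 123146) + 137610 = -368902/3 + 137610 = 43928/3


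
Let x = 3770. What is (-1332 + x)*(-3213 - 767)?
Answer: -9703240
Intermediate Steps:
(-1332 + x)*(-3213 - 767) = (-1332 + 3770)*(-3213 - 767) = 2438*(-3980) = -9703240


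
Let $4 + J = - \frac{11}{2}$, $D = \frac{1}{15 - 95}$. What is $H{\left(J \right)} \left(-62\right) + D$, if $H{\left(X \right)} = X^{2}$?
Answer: $- \frac{447641}{80} \approx -5595.5$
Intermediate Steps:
$D = - \frac{1}{80}$ ($D = \frac{1}{-80} = - \frac{1}{80} \approx -0.0125$)
$J = - \frac{19}{2}$ ($J = -4 - \frac{11}{2} = - \frac{19}{2} \approx -9.5$)
$H{\left(J \right)} \left(-62\right) + D = \left(- \frac{19}{2}\right)^{2} \left(-62\right) - \frac{1}{80} = \frac{361}{4} \left(-62\right) - \frac{1}{80} = - \frac{11191}{2} - \frac{1}{80} = - \frac{447641}{80}$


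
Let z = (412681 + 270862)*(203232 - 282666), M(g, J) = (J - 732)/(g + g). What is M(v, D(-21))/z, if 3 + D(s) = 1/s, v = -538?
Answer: -3859/306721237285638 ≈ -1.2581e-11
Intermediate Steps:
D(s) = -3 + 1/s
M(g, J) = (-732 + J)/(2*g) (M(g, J) = (-732 + J)/((2*g)) = (-732 + J)*(1/(2*g)) = (-732 + J)/(2*g))
z = -54296554662 (z = 683543*(-79434) = -54296554662)
M(v, D(-21))/z = ((½)*(-732 + (-3 + 1/(-21)))/(-538))/(-54296554662) = ((½)*(-1/538)*(-732 + (-3 - 1/21)))*(-1/54296554662) = ((½)*(-1/538)*(-732 - 64/21))*(-1/54296554662) = ((½)*(-1/538)*(-15436/21))*(-1/54296554662) = (3859/5649)*(-1/54296554662) = -3859/306721237285638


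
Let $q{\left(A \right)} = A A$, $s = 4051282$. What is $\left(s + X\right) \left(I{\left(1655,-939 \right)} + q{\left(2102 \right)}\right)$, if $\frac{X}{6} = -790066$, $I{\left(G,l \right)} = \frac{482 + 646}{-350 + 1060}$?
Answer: $- \frac{1080898727850176}{355} \approx -3.0448 \cdot 10^{12}$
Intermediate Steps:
$I{\left(G,l \right)} = \frac{564}{355}$ ($I{\left(G,l \right)} = \frac{1128}{710} = 1128 \cdot \frac{1}{710} = \frac{564}{355}$)
$q{\left(A \right)} = A^{2}$
$X = -4740396$ ($X = 6 \left(-790066\right) = -4740396$)
$\left(s + X\right) \left(I{\left(1655,-939 \right)} + q{\left(2102 \right)}\right) = \left(4051282 - 4740396\right) \left(\frac{564}{355} + 2102^{2}\right) = - 689114 \left(\frac{564}{355} + 4418404\right) = \left(-689114\right) \frac{1568533984}{355} = - \frac{1080898727850176}{355}$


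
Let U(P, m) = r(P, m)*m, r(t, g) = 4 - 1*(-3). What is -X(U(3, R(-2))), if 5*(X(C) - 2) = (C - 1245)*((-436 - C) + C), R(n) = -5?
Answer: -111618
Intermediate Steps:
r(t, g) = 7 (r(t, g) = 4 + 3 = 7)
U(P, m) = 7*m
X(C) = 108566 - 436*C/5 (X(C) = 2 + ((C - 1245)*((-436 - C) + C))/5 = 2 + ((-1245 + C)*(-436))/5 = 2 + (542820 - 436*C)/5 = 2 + (108564 - 436*C/5) = 108566 - 436*C/5)
-X(U(3, R(-2))) = -(108566 - 3052*(-5)/5) = -(108566 - 436/5*(-35)) = -(108566 + 3052) = -1*111618 = -111618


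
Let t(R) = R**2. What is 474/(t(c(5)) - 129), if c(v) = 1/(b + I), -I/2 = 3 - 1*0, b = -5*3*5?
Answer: -1554957/423184 ≈ -3.6744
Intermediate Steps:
b = -75 (b = -15*5 = -75)
I = -6 (I = -2*(3 - 1*0) = -2*(3 + 0) = -2*3 = -6)
c(v) = -1/81 (c(v) = 1/(-75 - 6) = 1/(-81) = -1/81)
474/(t(c(5)) - 129) = 474/((-1/81)**2 - 129) = 474/(1/6561 - 129) = 474/(-846368/6561) = 474*(-6561/846368) = -1554957/423184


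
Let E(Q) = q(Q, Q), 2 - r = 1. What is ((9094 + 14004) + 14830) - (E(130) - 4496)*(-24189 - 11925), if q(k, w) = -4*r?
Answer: -162475072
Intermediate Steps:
r = 1 (r = 2 - 1*1 = 2 - 1 = 1)
q(k, w) = -4 (q(k, w) = -4*1 = -4)
E(Q) = -4
((9094 + 14004) + 14830) - (E(130) - 4496)*(-24189 - 11925) = ((9094 + 14004) + 14830) - (-4 - 4496)*(-24189 - 11925) = (23098 + 14830) - (-4500)*(-36114) = 37928 - 1*162513000 = 37928 - 162513000 = -162475072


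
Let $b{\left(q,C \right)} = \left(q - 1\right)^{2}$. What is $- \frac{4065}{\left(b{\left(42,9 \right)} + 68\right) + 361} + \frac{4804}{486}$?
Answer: $\frac{816085}{102546} \approx 7.9582$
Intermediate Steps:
$b{\left(q,C \right)} = \left(-1 + q\right)^{2}$
$- \frac{4065}{\left(b{\left(42,9 \right)} + 68\right) + 361} + \frac{4804}{486} = - \frac{4065}{\left(\left(-1 + 42\right)^{2} + 68\right) + 361} + \frac{4804}{486} = - \frac{4065}{\left(41^{2} + 68\right) + 361} + 4804 \cdot \frac{1}{486} = - \frac{4065}{\left(1681 + 68\right) + 361} + \frac{2402}{243} = - \frac{4065}{1749 + 361} + \frac{2402}{243} = - \frac{4065}{2110} + \frac{2402}{243} = \left(-4065\right) \frac{1}{2110} + \frac{2402}{243} = - \frac{813}{422} + \frac{2402}{243} = \frac{816085}{102546}$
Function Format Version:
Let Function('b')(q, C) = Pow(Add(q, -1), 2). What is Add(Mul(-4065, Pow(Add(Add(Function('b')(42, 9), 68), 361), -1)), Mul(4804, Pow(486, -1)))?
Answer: Rational(816085, 102546) ≈ 7.9582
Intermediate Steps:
Function('b')(q, C) = Pow(Add(-1, q), 2)
Add(Mul(-4065, Pow(Add(Add(Function('b')(42, 9), 68), 361), -1)), Mul(4804, Pow(486, -1))) = Add(Mul(-4065, Pow(Add(Add(Pow(Add(-1, 42), 2), 68), 361), -1)), Mul(4804, Pow(486, -1))) = Add(Mul(-4065, Pow(Add(Add(Pow(41, 2), 68), 361), -1)), Mul(4804, Rational(1, 486))) = Add(Mul(-4065, Pow(Add(Add(1681, 68), 361), -1)), Rational(2402, 243)) = Add(Mul(-4065, Pow(Add(1749, 361), -1)), Rational(2402, 243)) = Add(Mul(-4065, Pow(2110, -1)), Rational(2402, 243)) = Add(Mul(-4065, Rational(1, 2110)), Rational(2402, 243)) = Add(Rational(-813, 422), Rational(2402, 243)) = Rational(816085, 102546)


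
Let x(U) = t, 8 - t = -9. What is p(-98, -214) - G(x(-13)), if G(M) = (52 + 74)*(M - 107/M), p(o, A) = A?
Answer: -26570/17 ≈ -1562.9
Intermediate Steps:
t = 17 (t = 8 - 1*(-9) = 8 + 9 = 17)
x(U) = 17
G(M) = -13482/M + 126*M (G(M) = 126*(M - 107/M) = -13482/M + 126*M)
p(-98, -214) - G(x(-13)) = -214 - (-13482/17 + 126*17) = -214 - (-13482*1/17 + 2142) = -214 - (-13482/17 + 2142) = -214 - 1*22932/17 = -214 - 22932/17 = -26570/17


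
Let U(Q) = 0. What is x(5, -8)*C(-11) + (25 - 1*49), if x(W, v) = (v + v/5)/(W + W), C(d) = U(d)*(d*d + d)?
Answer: -24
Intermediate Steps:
C(d) = 0 (C(d) = 0*(d*d + d) = 0*(d² + d) = 0*(d + d²) = 0)
x(W, v) = 3*v/(5*W) (x(W, v) = (v + v*(⅕))/((2*W)) = (v + v/5)*(1/(2*W)) = (6*v/5)*(1/(2*W)) = 3*v/(5*W))
x(5, -8)*C(-11) + (25 - 1*49) = ((⅗)*(-8)/5)*0 + (25 - 1*49) = ((⅗)*(-8)*(⅕))*0 + (25 - 49) = -24/25*0 - 24 = 0 - 24 = -24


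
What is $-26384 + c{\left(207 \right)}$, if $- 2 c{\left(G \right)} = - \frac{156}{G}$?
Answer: $- \frac{1820470}{69} \approx -26384.0$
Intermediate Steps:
$c{\left(G \right)} = \frac{78}{G}$ ($c{\left(G \right)} = - \frac{\left(-156\right) \frac{1}{G}}{2} = \frac{78}{G}$)
$-26384 + c{\left(207 \right)} = -26384 + \frac{78}{207} = -26384 + 78 \cdot \frac{1}{207} = -26384 + \frac{26}{69} = - \frac{1820470}{69}$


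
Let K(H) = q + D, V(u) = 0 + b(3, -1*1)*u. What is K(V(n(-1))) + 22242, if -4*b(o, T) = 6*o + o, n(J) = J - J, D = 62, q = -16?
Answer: 22288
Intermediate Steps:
n(J) = 0
b(o, T) = -7*o/4 (b(o, T) = -(6*o + o)/4 = -7*o/4)
V(u) = -21*u/4 (V(u) = 0 + (-7/4*3)*u = 0 - 21*u/4 = -21*u/4)
K(H) = 46 (K(H) = -16 + 62 = 46)
K(V(n(-1))) + 22242 = 46 + 22242 = 22288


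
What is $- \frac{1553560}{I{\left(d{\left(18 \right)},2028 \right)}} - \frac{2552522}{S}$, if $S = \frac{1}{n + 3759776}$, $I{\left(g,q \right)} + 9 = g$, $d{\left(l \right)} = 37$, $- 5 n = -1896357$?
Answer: $- \frac{369775336105948}{35} \approx -1.0565 \cdot 10^{13}$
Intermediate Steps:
$n = \frac{1896357}{5}$ ($n = \left(- \frac{1}{5}\right) \left(-1896357\right) = \frac{1896357}{5} \approx 3.7927 \cdot 10^{5}$)
$I{\left(g,q \right)} = -9 + g$
$S = \frac{5}{20695237}$ ($S = \frac{1}{\frac{1896357}{5} + 3759776} = \frac{1}{\frac{20695237}{5}} = \frac{5}{20695237} \approx 2.416 \cdot 10^{-7}$)
$- \frac{1553560}{I{\left(d{\left(18 \right)},2028 \right)}} - \frac{2552522}{S} = - \frac{1553560}{-9 + 37} - \frac{2552522}{\frac{5}{20695237}} = - \frac{1553560}{28} - \frac{52825047737714}{5} = \left(-1553560\right) \frac{1}{28} - \frac{52825047737714}{5} = - \frac{388390}{7} - \frac{52825047737714}{5} = - \frac{369775336105948}{35}$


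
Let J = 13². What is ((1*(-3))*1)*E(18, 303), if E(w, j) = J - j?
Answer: 402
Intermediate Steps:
J = 169
E(w, j) = 169 - j
((1*(-3))*1)*E(18, 303) = ((1*(-3))*1)*(169 - 1*303) = (-3*1)*(169 - 303) = -3*(-134) = 402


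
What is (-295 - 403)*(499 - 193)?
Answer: -213588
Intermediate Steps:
(-295 - 403)*(499 - 193) = -698*306 = -213588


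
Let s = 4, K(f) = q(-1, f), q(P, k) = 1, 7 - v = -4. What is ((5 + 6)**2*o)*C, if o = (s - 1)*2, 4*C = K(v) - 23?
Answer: -3993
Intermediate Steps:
v = 11 (v = 7 - 1*(-4) = 7 + 4 = 11)
K(f) = 1
C = -11/2 (C = (1 - 23)/4 = (1/4)*(-22) = -11/2 ≈ -5.5000)
o = 6 (o = (4 - 1)*2 = 3*2 = 6)
((5 + 6)**2*o)*C = ((5 + 6)**2*6)*(-11/2) = (11**2*6)*(-11/2) = (121*6)*(-11/2) = 726*(-11/2) = -3993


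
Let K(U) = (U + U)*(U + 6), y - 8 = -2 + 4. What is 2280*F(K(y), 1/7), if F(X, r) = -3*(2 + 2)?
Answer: -27360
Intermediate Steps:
y = 10 (y = 8 + (-2 + 4) = 8 + 2 = 10)
K(U) = 2*U*(6 + U) (K(U) = (2*U)*(6 + U) = 2*U*(6 + U))
F(X, r) = -12 (F(X, r) = -3*4 = -12)
2280*F(K(y), 1/7) = 2280*(-12) = -27360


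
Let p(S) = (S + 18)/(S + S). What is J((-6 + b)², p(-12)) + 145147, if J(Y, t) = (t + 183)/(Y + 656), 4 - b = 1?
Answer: 386091751/2660 ≈ 1.4515e+5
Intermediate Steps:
b = 3 (b = 4 - 1*1 = 4 - 1 = 3)
p(S) = (18 + S)/(2*S) (p(S) = (18 + S)/((2*S)) = (18 + S)*(1/(2*S)) = (18 + S)/(2*S))
J(Y, t) = (183 + t)/(656 + Y)
J((-6 + b)², p(-12)) + 145147 = (183 + (½)*(18 - 12)/(-12))/(656 + (-6 + 3)²) + 145147 = (183 + (½)*(-1/12)*6)/(656 + (-3)²) + 145147 = (183 - ¼)/(656 + 9) + 145147 = (731/4)/665 + 145147 = (1/665)*(731/4) + 145147 = 731/2660 + 145147 = 386091751/2660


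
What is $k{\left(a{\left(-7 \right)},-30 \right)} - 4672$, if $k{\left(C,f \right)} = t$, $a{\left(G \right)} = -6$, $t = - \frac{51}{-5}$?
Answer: $- \frac{23309}{5} \approx -4661.8$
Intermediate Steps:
$t = \frac{51}{5}$ ($t = \left(-51\right) \left(- \frac{1}{5}\right) = \frac{51}{5} \approx 10.2$)
$k{\left(C,f \right)} = \frac{51}{5}$
$k{\left(a{\left(-7 \right)},-30 \right)} - 4672 = \frac{51}{5} - 4672 = - \frac{23309}{5}$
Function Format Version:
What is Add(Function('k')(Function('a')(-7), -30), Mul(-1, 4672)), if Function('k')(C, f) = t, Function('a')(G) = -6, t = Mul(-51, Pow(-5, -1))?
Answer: Rational(-23309, 5) ≈ -4661.8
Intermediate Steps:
t = Rational(51, 5) (t = Mul(-51, Rational(-1, 5)) = Rational(51, 5) ≈ 10.200)
Function('k')(C, f) = Rational(51, 5)
Add(Function('k')(Function('a')(-7), -30), Mul(-1, 4672)) = Add(Rational(51, 5), Mul(-1, 4672)) = Add(Rational(51, 5), -4672) = Rational(-23309, 5)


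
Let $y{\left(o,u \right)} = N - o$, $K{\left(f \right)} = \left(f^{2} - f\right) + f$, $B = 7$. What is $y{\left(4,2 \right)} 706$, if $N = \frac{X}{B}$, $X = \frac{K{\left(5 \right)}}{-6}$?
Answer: $- \frac{68129}{21} \approx -3244.2$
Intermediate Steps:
$K{\left(f \right)} = f^{2}$
$X = - \frac{25}{6}$ ($X = \frac{5^{2}}{-6} = 25 \left(- \frac{1}{6}\right) = - \frac{25}{6} \approx -4.1667$)
$N = - \frac{25}{42}$ ($N = - \frac{25}{6 \cdot 7} = \left(- \frac{25}{6}\right) \frac{1}{7} = - \frac{25}{42} \approx -0.59524$)
$y{\left(o,u \right)} = - \frac{25}{42} - o$
$y{\left(4,2 \right)} 706 = \left(- \frac{25}{42} - 4\right) 706 = \left(- \frac{193}{42}\right) 706 = - \frac{68129}{21}$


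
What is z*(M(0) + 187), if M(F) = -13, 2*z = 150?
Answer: 13050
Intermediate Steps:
z = 75 (z = (½)*150 = 75)
z*(M(0) + 187) = 75*(-13 + 187) = 75*174 = 13050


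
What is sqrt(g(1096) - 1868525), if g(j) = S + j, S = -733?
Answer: I*sqrt(1868162) ≈ 1366.8*I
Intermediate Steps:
g(j) = -733 + j
sqrt(g(1096) - 1868525) = sqrt((-733 + 1096) - 1868525) = sqrt(363 - 1868525) = sqrt(-1868162) = I*sqrt(1868162)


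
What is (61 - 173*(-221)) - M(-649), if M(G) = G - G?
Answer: 38294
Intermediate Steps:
M(G) = 0
(61 - 173*(-221)) - M(-649) = (61 - 173*(-221)) - 1*0 = (61 + 38233) + 0 = 38294 + 0 = 38294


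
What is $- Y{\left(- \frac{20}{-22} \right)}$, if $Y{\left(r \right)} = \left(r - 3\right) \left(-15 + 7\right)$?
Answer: $- \frac{184}{11} \approx -16.727$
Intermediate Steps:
$Y{\left(r \right)} = 24 - 8 r$ ($Y{\left(r \right)} = \left(-3 + r\right) \left(-8\right) = 24 - 8 r$)
$- Y{\left(- \frac{20}{-22} \right)} = - (24 - 8 \left(- \frac{20}{-22}\right)) = - (24 - 8 \left(\left(-20\right) \left(- \frac{1}{22}\right)\right)) = - (24 - \frac{80}{11}) = \left(-1\right) \frac{184}{11} = - \frac{184}{11}$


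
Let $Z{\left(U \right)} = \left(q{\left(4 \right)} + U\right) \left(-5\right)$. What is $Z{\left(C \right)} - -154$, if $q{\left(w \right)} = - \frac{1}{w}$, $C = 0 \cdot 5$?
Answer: $\frac{621}{4} \approx 155.25$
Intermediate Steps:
$C = 0$
$Z{\left(U \right)} = \frac{5}{4} - 5 U$ ($Z{\left(U \right)} = \left(- \frac{1}{4} + U\right) \left(-5\right) = \frac{5}{4} - 5 U$)
$Z{\left(C \right)} - -154 = \left(\frac{5}{4} - 0\right) - -154 = \left(\frac{5}{4} + 0\right) + 154 = \frac{5}{4} + 154 = \frac{621}{4}$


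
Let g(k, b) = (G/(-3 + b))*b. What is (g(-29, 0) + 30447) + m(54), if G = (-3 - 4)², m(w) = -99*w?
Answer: 25101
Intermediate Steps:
G = 49 (G = (-7)² = 49)
g(k, b) = 49*b/(-3 + b) (g(k, b) = (49/(-3 + b))*b = 49*b/(-3 + b))
(g(-29, 0) + 30447) + m(54) = (49*0/(-3 + 0) + 30447) - 99*54 = (49*0/(-3) + 30447) - 5346 = (49*0*(-⅓) + 30447) - 5346 = (0 + 30447) - 5346 = 30447 - 5346 = 25101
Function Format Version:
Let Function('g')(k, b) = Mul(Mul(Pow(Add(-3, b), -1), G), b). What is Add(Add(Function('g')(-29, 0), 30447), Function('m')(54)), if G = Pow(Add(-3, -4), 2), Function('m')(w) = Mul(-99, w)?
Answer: 25101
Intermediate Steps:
G = 49 (G = Pow(-7, 2) = 49)
Function('g')(k, b) = Mul(49, b, Pow(Add(-3, b), -1)) (Function('g')(k, b) = Mul(Mul(Pow(Add(-3, b), -1), 49), b) = Mul(Mul(49, Pow(Add(-3, b), -1)), b) = Mul(49, b, Pow(Add(-3, b), -1)))
Add(Add(Function('g')(-29, 0), 30447), Function('m')(54)) = Add(Add(Mul(49, 0, Pow(Add(-3, 0), -1)), 30447), Mul(-99, 54)) = Add(Add(Mul(49, 0, Pow(-3, -1)), 30447), -5346) = Add(Add(Mul(49, 0, Rational(-1, 3)), 30447), -5346) = Add(Add(0, 30447), -5346) = Add(30447, -5346) = 25101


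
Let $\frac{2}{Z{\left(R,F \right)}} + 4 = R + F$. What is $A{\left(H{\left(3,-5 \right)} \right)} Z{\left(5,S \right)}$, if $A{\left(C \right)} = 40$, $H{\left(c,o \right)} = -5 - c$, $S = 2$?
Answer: $\frac{80}{3} \approx 26.667$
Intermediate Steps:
$Z{\left(R,F \right)} = \frac{2}{-4 + F + R}$ ($Z{\left(R,F \right)} = \frac{2}{-4 + \left(R + F\right)} = \frac{2}{-4 + \left(F + R\right)} = \frac{2}{-4 + F + R}$)
$A{\left(H{\left(3,-5 \right)} \right)} Z{\left(5,S \right)} = 40 \frac{2}{-4 + 2 + 5} = 40 \cdot \frac{2}{3} = \frac{80}{3}$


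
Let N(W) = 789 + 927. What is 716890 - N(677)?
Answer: 715174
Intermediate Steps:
N(W) = 1716
716890 - N(677) = 716890 - 1*1716 = 716890 - 1716 = 715174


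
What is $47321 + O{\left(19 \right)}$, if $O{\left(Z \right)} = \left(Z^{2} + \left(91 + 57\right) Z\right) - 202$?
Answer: $50292$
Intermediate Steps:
$O{\left(Z \right)} = -202 + Z^{2} + 148 Z$ ($O{\left(Z \right)} = \left(Z^{2} + 148 Z\right) - 202 = -202 + Z^{2} + 148 Z$)
$47321 + O{\left(19 \right)} = 47321 + \left(-202 + 19^{2} + 148 \cdot 19\right) = 47321 + \left(-202 + 361 + 2812\right) = 47321 + 2971 = 50292$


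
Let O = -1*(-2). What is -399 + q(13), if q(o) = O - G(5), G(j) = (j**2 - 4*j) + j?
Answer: -407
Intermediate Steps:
G(j) = j**2 - 3*j
O = 2
q(o) = -8 (q(o) = 2 - 5*(-3 + 5) = 2 - 5*2 = 2 - 1*10 = 2 - 10 = -8)
-399 + q(13) = -399 - 8 = -407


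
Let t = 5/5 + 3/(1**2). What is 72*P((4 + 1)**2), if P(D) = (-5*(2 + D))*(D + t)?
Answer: -281880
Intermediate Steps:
t = 4 (t = 5*(1/5) + 3/1 = 1 + 3*1 = 1 + 3 = 4)
P(D) = (-10 - 5*D)*(4 + D) (P(D) = (-5*(2 + D))*(D + 4) = (-10 - 5*D)*(4 + D))
72*P((4 + 1)**2) = 72*(-40 - 30*(4 + 1)**2 - 5*(4 + 1)**4) = 72*(-40 - 30*5**2 - 5*(5**2)**2) = 72*(-40 - 30*25 - 5*25**2) = 72*(-40 - 750 - 5*625) = 72*(-40 - 750 - 3125) = 72*(-3915) = -281880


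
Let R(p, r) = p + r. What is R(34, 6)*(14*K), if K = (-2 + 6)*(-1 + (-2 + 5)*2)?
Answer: 11200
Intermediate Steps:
K = 20 (K = 4*(-1 + 3*2) = 4*(-1 + 6) = 4*5 = 20)
R(34, 6)*(14*K) = (34 + 6)*(14*20) = 40*280 = 11200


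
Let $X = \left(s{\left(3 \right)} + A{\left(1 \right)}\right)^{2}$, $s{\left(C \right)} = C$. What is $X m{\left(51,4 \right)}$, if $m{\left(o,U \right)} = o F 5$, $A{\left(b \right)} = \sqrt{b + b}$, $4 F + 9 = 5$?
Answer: $-2805 - 1530 \sqrt{2} \approx -4968.8$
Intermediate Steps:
$F = -1$ ($F = - \frac{9}{4} + \frac{1}{4} \cdot 5 = - \frac{9}{4} + \frac{5}{4} = -1$)
$A{\left(b \right)} = \sqrt{2} \sqrt{b}$ ($A{\left(b \right)} = \sqrt{2 b} = \sqrt{2} \sqrt{b}$)
$m{\left(o,U \right)} = - 5 o$ ($m{\left(o,U \right)} = o \left(-1\right) 5 = - o 5 = - 5 o$)
$X = \left(3 + \sqrt{2}\right)^{2}$ ($X = \left(3 + \sqrt{2} \sqrt{1}\right)^{2} = \left(3 + \sqrt{2} \cdot 1\right)^{2} = \left(3 + \sqrt{2}\right)^{2} \approx 19.485$)
$X m{\left(51,4 \right)} = \left(3 + \sqrt{2}\right)^{2} \left(\left(-5\right) 51\right) = \left(3 + \sqrt{2}\right)^{2} \left(-255\right) = - 255 \left(3 + \sqrt{2}\right)^{2}$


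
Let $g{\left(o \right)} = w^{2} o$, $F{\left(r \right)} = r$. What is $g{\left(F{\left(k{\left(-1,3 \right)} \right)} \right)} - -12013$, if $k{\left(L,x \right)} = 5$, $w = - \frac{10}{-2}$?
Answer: $12138$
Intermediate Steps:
$w = 5$ ($w = \left(-10\right) \left(- \frac{1}{2}\right) = 5$)
$g{\left(o \right)} = 25 o$ ($g{\left(o \right)} = 5^{2} o = 25 o$)
$g{\left(F{\left(k{\left(-1,3 \right)} \right)} \right)} - -12013 = 25 \cdot 5 - -12013 = 125 + 12013 = 12138$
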